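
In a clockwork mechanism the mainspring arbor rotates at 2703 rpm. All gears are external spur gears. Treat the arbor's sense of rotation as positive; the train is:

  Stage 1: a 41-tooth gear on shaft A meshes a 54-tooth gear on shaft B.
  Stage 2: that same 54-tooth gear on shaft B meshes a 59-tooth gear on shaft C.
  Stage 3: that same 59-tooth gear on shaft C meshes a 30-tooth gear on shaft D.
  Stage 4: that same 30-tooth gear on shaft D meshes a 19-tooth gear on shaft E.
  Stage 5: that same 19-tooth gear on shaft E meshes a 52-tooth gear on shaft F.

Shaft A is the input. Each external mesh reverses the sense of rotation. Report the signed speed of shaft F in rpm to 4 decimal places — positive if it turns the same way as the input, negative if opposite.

-2131.2115 rpm (opposite to input, |ω| = 2131.2115 rpm)

Stage 1 [41T→54T]: ω = 2703.0000×41/54 = 2052.2778 rpm, dir flips to −; running = −2052.2778
Stage 2 [54T→59T]: ω = 2052.2778×54/59 = 1878.3559 rpm, dir flips to +; running = +1878.3559
Stage 3 [59T→30T]: ω = 1878.3559×59/30 = 3694.1000 rpm, dir flips to −; running = −3694.1000
Stage 4 [30T→19T]: ω = 3694.1000×30/19 = 5832.7895 rpm, dir flips to +; running = +5832.7895
Stage 5 [19T→52T]: ω = 5832.7895×19/52 = 2131.2115 rpm, dir flips to −; running = −2131.2115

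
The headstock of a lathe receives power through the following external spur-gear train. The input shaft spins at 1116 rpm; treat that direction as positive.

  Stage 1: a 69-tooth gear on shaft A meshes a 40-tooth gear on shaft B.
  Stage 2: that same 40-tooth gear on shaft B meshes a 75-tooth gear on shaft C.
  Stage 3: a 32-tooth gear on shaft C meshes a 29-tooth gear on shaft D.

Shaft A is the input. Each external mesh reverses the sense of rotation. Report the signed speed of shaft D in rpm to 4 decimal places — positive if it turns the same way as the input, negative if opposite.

Stage 1 [69T→40T]: ω = 1116.0000×69/40 = 1925.1000 rpm, dir flips to −; running = −1925.1000
Stage 2 [40T→75T]: ω = 1925.1000×40/75 = 1026.7200 rpm, dir flips to +; running = +1026.7200
Stage 3 [32T→29T]: ω = 1026.7200×32/29 = 1132.9324 rpm, dir flips to −; running = −1132.9324

-1132.9324 rpm (opposite to input, |ω| = 1132.9324 rpm)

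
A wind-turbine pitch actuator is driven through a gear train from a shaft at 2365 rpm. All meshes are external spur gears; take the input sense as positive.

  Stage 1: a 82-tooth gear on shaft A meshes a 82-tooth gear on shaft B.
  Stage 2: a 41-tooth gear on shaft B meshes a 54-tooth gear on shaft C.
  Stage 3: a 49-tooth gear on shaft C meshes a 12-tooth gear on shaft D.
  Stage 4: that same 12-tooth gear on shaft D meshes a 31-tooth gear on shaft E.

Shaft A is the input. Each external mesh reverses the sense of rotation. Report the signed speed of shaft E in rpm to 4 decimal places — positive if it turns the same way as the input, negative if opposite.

+2838.2826 rpm (same as input, |ω| = 2838.2826 rpm)

Stage 1 [82T→82T]: ω = 2365.0000×82/82 = 2365.0000 rpm, dir flips to −; running = −2365.0000
Stage 2 [41T→54T]: ω = 2365.0000×41/54 = 1795.6481 rpm, dir flips to +; running = +1795.6481
Stage 3 [49T→12T]: ω = 1795.6481×49/12 = 7332.2299 rpm, dir flips to −; running = −7332.2299
Stage 4 [12T→31T]: ω = 7332.2299×12/31 = 2838.2826 rpm, dir flips to +; running = +2838.2826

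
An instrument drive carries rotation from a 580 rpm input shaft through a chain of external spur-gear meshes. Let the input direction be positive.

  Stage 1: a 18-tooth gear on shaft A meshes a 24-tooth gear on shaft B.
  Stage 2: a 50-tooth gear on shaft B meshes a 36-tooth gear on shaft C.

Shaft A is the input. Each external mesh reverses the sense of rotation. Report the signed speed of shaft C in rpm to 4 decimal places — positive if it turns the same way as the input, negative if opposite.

Stage 1 [18T→24T]: ω = 580.0000×18/24 = 435.0000 rpm, dir flips to −; running = −435.0000
Stage 2 [50T→36T]: ω = 435.0000×50/36 = 604.1667 rpm, dir flips to +; running = +604.1667

+604.1667 rpm (same as input, |ω| = 604.1667 rpm)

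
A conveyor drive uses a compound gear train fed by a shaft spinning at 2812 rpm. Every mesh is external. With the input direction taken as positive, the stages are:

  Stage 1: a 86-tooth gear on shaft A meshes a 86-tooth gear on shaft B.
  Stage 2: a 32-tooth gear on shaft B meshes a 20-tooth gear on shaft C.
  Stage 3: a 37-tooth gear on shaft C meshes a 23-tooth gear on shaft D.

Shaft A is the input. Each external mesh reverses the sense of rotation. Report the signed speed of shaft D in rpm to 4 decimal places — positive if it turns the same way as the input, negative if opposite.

-7237.8435 rpm (opposite to input, |ω| = 7237.8435 rpm)

Stage 1 [86T→86T]: ω = 2812.0000×86/86 = 2812.0000 rpm, dir flips to −; running = −2812.0000
Stage 2 [32T→20T]: ω = 2812.0000×32/20 = 4499.2000 rpm, dir flips to +; running = +4499.2000
Stage 3 [37T→23T]: ω = 4499.2000×37/23 = 7237.8435 rpm, dir flips to −; running = −7237.8435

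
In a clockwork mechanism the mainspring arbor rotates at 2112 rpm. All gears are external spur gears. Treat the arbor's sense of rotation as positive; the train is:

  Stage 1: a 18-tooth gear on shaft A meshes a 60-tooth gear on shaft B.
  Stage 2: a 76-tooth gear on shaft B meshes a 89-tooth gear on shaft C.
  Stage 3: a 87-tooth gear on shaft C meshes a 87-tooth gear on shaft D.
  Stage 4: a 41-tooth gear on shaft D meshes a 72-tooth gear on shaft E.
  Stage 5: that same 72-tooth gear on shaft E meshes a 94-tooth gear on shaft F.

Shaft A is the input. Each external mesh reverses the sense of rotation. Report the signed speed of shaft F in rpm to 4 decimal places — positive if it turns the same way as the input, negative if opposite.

-235.9906 rpm (opposite to input, |ω| = 235.9906 rpm)

Stage 1 [18T→60T]: ω = 2112.0000×18/60 = 633.6000 rpm, dir flips to −; running = −633.6000
Stage 2 [76T→89T]: ω = 633.6000×76/89 = 541.0517 rpm, dir flips to +; running = +541.0517
Stage 3 [87T→87T]: ω = 541.0517×87/87 = 541.0517 rpm, dir flips to −; running = −541.0517
Stage 4 [41T→72T]: ω = 541.0517×41/72 = 308.0989 rpm, dir flips to +; running = +308.0989
Stage 5 [72T→94T]: ω = 308.0989×72/94 = 235.9906 rpm, dir flips to −; running = −235.9906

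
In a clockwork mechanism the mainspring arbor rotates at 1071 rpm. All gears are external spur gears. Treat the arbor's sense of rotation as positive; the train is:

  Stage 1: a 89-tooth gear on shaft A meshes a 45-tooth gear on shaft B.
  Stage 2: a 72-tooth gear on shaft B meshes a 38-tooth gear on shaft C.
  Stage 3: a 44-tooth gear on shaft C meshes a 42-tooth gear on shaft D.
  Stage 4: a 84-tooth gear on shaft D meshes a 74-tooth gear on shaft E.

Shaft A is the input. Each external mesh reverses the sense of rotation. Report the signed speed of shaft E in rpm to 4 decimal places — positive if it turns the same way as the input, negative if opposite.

Stage 1 [89T→45T]: ω = 1071.0000×89/45 = 2118.2000 rpm, dir flips to −; running = −2118.2000
Stage 2 [72T→38T]: ω = 2118.2000×72/38 = 4013.4316 rpm, dir flips to +; running = +4013.4316
Stage 3 [44T→42T]: ω = 4013.4316×44/42 = 4204.5474 rpm, dir flips to −; running = −4204.5474
Stage 4 [84T→74T]: ω = 4204.5474×84/74 = 4772.7294 rpm, dir flips to +; running = +4772.7294

+4772.7294 rpm (same as input, |ω| = 4772.7294 rpm)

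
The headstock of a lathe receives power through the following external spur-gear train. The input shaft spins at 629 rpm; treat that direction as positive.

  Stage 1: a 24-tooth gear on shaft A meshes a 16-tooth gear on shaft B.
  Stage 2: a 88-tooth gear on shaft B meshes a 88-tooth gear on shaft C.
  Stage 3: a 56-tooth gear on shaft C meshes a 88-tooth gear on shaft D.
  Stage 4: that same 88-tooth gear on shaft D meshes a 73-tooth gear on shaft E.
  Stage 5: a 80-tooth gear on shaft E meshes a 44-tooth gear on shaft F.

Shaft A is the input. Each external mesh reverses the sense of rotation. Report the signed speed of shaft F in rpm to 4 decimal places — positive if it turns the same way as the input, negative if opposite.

Stage 1 [24T→16T]: ω = 629.0000×24/16 = 943.5000 rpm, dir flips to −; running = −943.5000
Stage 2 [88T→88T]: ω = 943.5000×88/88 = 943.5000 rpm, dir flips to +; running = +943.5000
Stage 3 [56T→88T]: ω = 943.5000×56/88 = 600.4091 rpm, dir flips to −; running = −600.4091
Stage 4 [88T→73T]: ω = 600.4091×88/73 = 723.7808 rpm, dir flips to +; running = +723.7808
Stage 5 [80T→44T]: ω = 723.7808×80/44 = 1315.9651 rpm, dir flips to −; running = −1315.9651

-1315.9651 rpm (opposite to input, |ω| = 1315.9651 rpm)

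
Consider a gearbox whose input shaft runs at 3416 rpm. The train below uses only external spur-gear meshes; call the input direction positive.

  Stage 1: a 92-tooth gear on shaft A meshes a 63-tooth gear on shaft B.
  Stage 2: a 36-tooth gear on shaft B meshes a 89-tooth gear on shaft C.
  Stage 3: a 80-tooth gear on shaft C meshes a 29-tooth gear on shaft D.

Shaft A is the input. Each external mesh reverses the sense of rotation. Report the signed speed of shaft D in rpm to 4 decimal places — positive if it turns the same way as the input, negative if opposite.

-5566.3386 rpm (opposite to input, |ω| = 5566.3386 rpm)

Stage 1 [92T→63T]: ω = 3416.0000×92/63 = 4988.4444 rpm, dir flips to −; running = −4988.4444
Stage 2 [36T→89T]: ω = 4988.4444×36/89 = 2017.7978 rpm, dir flips to +; running = +2017.7978
Stage 3 [80T→29T]: ω = 2017.7978×80/29 = 5566.3386 rpm, dir flips to −; running = −5566.3386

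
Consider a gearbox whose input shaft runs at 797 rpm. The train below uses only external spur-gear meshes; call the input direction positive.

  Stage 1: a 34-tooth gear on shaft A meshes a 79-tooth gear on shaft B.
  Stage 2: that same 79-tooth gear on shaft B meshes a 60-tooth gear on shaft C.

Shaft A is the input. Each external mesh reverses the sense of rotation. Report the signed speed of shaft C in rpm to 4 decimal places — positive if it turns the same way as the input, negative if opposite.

+451.6333 rpm (same as input, |ω| = 451.6333 rpm)

Stage 1 [34T→79T]: ω = 797.0000×34/79 = 343.0127 rpm, dir flips to −; running = −343.0127
Stage 2 [79T→60T]: ω = 343.0127×79/60 = 451.6333 rpm, dir flips to +; running = +451.6333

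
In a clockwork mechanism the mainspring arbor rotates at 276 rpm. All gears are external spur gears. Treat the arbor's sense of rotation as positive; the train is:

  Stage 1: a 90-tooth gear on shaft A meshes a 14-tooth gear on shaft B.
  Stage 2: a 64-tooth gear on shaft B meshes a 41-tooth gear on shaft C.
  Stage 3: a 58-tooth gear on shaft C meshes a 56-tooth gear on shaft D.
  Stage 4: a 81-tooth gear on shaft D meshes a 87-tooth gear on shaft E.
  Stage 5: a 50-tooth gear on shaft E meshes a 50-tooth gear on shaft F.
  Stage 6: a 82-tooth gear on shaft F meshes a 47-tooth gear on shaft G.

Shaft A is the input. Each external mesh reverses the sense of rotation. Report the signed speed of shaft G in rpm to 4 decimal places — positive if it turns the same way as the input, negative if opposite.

Stage 1 [90T→14T]: ω = 276.0000×90/14 = 1774.2857 rpm, dir flips to −; running = −1774.2857
Stage 2 [64T→41T]: ω = 1774.2857×64/41 = 2769.6167 rpm, dir flips to +; running = +2769.6167
Stage 3 [58T→56T]: ω = 2769.6167×58/56 = 2868.5316 rpm, dir flips to −; running = −2868.5316
Stage 4 [81T→87T]: ω = 2868.5316×81/87 = 2670.7018 rpm, dir flips to +; running = +2670.7018
Stage 5 [50T→50T]: ω = 2670.7018×50/50 = 2670.7018 rpm, dir flips to −; running = −2670.7018
Stage 6 [82T→47T]: ω = 2670.7018×82/47 = 4659.5224 rpm, dir flips to +; running = +4659.5224

+4659.5224 rpm (same as input, |ω| = 4659.5224 rpm)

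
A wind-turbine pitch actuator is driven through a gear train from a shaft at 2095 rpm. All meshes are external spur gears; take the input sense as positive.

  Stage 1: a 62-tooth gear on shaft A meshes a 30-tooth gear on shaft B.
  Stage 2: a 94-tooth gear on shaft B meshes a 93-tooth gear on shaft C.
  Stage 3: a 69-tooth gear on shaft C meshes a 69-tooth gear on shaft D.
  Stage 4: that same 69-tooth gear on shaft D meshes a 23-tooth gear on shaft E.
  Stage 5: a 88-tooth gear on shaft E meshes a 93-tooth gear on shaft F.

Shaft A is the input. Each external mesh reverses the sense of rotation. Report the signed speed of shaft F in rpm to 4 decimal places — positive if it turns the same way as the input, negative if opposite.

-12422.8244 rpm (opposite to input, |ω| = 12422.8244 rpm)

Stage 1 [62T→30T]: ω = 2095.0000×62/30 = 4329.6667 rpm, dir flips to −; running = −4329.6667
Stage 2 [94T→93T]: ω = 4329.6667×94/93 = 4376.2222 rpm, dir flips to +; running = +4376.2222
Stage 3 [69T→69T]: ω = 4376.2222×69/69 = 4376.2222 rpm, dir flips to −; running = −4376.2222
Stage 4 [69T→23T]: ω = 4376.2222×69/23 = 13128.6667 rpm, dir flips to +; running = +13128.6667
Stage 5 [88T→93T]: ω = 13128.6667×88/93 = 12422.8244 rpm, dir flips to −; running = −12422.8244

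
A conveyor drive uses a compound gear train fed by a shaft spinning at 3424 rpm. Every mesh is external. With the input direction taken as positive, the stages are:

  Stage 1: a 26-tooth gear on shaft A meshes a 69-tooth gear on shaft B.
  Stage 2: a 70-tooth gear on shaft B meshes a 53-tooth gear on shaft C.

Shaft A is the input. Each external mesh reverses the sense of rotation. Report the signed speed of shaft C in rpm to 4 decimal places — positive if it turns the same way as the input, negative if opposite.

+1704.0416 rpm (same as input, |ω| = 1704.0416 rpm)

Stage 1 [26T→69T]: ω = 3424.0000×26/69 = 1290.2029 rpm, dir flips to −; running = −1290.2029
Stage 2 [70T→53T]: ω = 1290.2029×70/53 = 1704.0416 rpm, dir flips to +; running = +1704.0416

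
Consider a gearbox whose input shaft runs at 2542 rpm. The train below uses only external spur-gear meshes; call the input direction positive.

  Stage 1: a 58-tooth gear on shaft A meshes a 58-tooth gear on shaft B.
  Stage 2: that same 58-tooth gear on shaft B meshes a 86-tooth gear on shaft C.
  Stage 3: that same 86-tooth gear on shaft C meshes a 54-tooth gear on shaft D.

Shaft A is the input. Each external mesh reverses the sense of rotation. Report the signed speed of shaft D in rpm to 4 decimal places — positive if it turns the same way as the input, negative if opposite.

-2730.2963 rpm (opposite to input, |ω| = 2730.2963 rpm)

Stage 1 [58T→58T]: ω = 2542.0000×58/58 = 2542.0000 rpm, dir flips to −; running = −2542.0000
Stage 2 [58T→86T]: ω = 2542.0000×58/86 = 1714.3721 rpm, dir flips to +; running = +1714.3721
Stage 3 [86T→54T]: ω = 1714.3721×86/54 = 2730.2963 rpm, dir flips to −; running = −2730.2963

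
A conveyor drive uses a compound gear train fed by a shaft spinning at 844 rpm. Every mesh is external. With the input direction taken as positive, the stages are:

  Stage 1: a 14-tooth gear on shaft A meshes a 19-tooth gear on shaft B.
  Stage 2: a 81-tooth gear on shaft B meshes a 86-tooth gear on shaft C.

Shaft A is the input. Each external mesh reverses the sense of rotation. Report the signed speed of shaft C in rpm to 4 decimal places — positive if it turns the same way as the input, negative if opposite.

+585.7381 rpm (same as input, |ω| = 585.7381 rpm)

Stage 1 [14T→19T]: ω = 844.0000×14/19 = 621.8947 rpm, dir flips to −; running = −621.8947
Stage 2 [81T→86T]: ω = 621.8947×81/86 = 585.7381 rpm, dir flips to +; running = +585.7381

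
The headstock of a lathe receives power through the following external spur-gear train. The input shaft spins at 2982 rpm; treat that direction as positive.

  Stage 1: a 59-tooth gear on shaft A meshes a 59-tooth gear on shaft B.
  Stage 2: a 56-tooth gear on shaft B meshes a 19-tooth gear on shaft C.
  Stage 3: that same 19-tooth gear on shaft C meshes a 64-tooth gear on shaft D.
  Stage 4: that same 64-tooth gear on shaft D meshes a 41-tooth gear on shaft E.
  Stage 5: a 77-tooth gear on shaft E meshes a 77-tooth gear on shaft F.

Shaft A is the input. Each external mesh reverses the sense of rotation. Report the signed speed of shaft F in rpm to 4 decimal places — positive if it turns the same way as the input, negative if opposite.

Stage 1 [59T→59T]: ω = 2982.0000×59/59 = 2982.0000 rpm, dir flips to −; running = −2982.0000
Stage 2 [56T→19T]: ω = 2982.0000×56/19 = 8789.0526 rpm, dir flips to +; running = +8789.0526
Stage 3 [19T→64T]: ω = 8789.0526×19/64 = 2609.2500 rpm, dir flips to −; running = −2609.2500
Stage 4 [64T→41T]: ω = 2609.2500×64/41 = 4072.9756 rpm, dir flips to +; running = +4072.9756
Stage 5 [77T→77T]: ω = 4072.9756×77/77 = 4072.9756 rpm, dir flips to −; running = −4072.9756

-4072.9756 rpm (opposite to input, |ω| = 4072.9756 rpm)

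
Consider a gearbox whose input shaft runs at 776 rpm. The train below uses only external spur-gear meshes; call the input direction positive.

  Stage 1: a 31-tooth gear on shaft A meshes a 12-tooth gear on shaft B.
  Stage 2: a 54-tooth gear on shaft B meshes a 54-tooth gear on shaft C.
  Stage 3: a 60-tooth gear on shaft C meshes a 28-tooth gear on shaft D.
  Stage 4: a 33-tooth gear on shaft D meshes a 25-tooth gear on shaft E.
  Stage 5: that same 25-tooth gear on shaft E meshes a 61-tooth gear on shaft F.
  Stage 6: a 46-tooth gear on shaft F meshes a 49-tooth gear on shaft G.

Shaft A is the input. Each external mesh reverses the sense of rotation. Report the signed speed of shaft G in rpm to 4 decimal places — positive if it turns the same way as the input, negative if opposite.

+2181.6307 rpm (same as input, |ω| = 2181.6307 rpm)

Stage 1 [31T→12T]: ω = 776.0000×31/12 = 2004.6667 rpm, dir flips to −; running = −2004.6667
Stage 2 [54T→54T]: ω = 2004.6667×54/54 = 2004.6667 rpm, dir flips to +; running = +2004.6667
Stage 3 [60T→28T]: ω = 2004.6667×60/28 = 4295.7143 rpm, dir flips to −; running = −4295.7143
Stage 4 [33T→25T]: ω = 4295.7143×33/25 = 5670.3429 rpm, dir flips to +; running = +5670.3429
Stage 5 [25T→61T]: ω = 5670.3429×25/61 = 2323.9110 rpm, dir flips to −; running = −2323.9110
Stage 6 [46T→49T]: ω = 2323.9110×46/49 = 2181.6307 rpm, dir flips to +; running = +2181.6307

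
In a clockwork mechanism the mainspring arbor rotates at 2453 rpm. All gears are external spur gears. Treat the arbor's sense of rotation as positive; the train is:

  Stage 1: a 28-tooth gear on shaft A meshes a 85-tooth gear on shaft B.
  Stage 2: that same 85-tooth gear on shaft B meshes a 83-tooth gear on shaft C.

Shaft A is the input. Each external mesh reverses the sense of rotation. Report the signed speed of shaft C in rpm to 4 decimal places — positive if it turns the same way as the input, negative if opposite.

Stage 1 [28T→85T]: ω = 2453.0000×28/85 = 808.0471 rpm, dir flips to −; running = −808.0471
Stage 2 [85T→83T]: ω = 808.0471×85/83 = 827.5181 rpm, dir flips to +; running = +827.5181

+827.5181 rpm (same as input, |ω| = 827.5181 rpm)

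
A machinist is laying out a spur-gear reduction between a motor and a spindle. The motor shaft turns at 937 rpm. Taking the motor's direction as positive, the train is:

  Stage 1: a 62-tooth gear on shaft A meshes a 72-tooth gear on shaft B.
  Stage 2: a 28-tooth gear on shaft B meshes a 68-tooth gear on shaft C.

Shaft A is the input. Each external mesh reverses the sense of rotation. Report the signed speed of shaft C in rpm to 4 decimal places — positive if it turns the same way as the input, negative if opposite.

Stage 1 [62T→72T]: ω = 937.0000×62/72 = 806.8611 rpm, dir flips to −; running = −806.8611
Stage 2 [28T→68T]: ω = 806.8611×28/68 = 332.2369 rpm, dir flips to +; running = +332.2369

+332.2369 rpm (same as input, |ω| = 332.2369 rpm)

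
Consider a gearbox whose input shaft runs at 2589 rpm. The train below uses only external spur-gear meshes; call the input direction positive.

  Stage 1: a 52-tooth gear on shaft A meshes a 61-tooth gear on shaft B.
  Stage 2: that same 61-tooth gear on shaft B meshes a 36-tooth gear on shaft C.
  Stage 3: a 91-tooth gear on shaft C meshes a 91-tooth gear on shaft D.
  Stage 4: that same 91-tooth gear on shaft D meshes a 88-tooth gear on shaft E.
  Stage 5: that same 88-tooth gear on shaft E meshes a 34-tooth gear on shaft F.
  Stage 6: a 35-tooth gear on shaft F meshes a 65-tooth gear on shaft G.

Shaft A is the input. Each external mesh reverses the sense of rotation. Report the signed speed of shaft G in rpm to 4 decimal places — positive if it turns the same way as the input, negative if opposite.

Stage 1 [52T→61T]: ω = 2589.0000×52/61 = 2207.0164 rpm, dir flips to −; running = −2207.0164
Stage 2 [61T→36T]: ω = 2207.0164×61/36 = 3739.6667 rpm, dir flips to +; running = +3739.6667
Stage 3 [91T→91T]: ω = 3739.6667×91/91 = 3739.6667 rpm, dir flips to −; running = −3739.6667
Stage 4 [91T→88T]: ω = 3739.6667×91/88 = 3867.1553 rpm, dir flips to +; running = +3867.1553
Stage 5 [88T→34T]: ω = 3867.1553×88/34 = 10009.1078 rpm, dir flips to −; running = −10009.1078
Stage 6 [35T→65T]: ω = 10009.1078×35/65 = 5389.5196 rpm, dir flips to +; running = +5389.5196

+5389.5196 rpm (same as input, |ω| = 5389.5196 rpm)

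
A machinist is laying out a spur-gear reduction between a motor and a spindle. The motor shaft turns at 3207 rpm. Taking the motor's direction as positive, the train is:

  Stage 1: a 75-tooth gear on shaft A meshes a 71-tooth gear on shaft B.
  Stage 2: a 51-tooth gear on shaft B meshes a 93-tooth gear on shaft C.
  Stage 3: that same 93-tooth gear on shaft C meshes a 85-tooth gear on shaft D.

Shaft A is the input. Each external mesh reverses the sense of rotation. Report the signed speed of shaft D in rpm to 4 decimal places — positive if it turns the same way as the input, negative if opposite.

-2032.6056 rpm (opposite to input, |ω| = 2032.6056 rpm)

Stage 1 [75T→71T]: ω = 3207.0000×75/71 = 3387.6761 rpm, dir flips to −; running = −3387.6761
Stage 2 [51T→93T]: ω = 3387.6761×51/93 = 1857.7578 rpm, dir flips to +; running = +1857.7578
Stage 3 [93T→85T]: ω = 1857.7578×93/85 = 2032.6056 rpm, dir flips to −; running = −2032.6056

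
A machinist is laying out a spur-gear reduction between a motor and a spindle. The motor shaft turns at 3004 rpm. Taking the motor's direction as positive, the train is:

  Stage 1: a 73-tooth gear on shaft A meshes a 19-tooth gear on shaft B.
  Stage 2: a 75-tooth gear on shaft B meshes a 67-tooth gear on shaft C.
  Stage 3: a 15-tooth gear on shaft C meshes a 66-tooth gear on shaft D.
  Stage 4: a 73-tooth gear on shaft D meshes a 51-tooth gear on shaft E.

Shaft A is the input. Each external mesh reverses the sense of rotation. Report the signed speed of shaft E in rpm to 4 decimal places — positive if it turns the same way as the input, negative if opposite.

+4202.9639 rpm (same as input, |ω| = 4202.9639 rpm)

Stage 1 [73T→19T]: ω = 3004.0000×73/19 = 11541.6842 rpm, dir flips to −; running = −11541.6842
Stage 2 [75T→67T]: ω = 11541.6842×75/67 = 12919.7958 rpm, dir flips to +; running = +12919.7958
Stage 3 [15T→66T]: ω = 12919.7958×15/66 = 2936.3172 rpm, dir flips to −; running = −2936.3172
Stage 4 [73T→51T]: ω = 2936.3172×73/51 = 4202.9639 rpm, dir flips to +; running = +4202.9639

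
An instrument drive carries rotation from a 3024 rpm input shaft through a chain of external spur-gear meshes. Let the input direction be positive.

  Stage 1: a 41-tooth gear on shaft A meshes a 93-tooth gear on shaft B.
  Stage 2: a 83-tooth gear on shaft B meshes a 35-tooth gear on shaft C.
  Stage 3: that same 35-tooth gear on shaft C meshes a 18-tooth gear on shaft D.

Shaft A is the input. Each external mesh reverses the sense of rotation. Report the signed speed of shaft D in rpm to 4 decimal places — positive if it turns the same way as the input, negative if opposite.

Stage 1 [41T→93T]: ω = 3024.0000×41/93 = 1333.1613 rpm, dir flips to −; running = −1333.1613
Stage 2 [83T→35T]: ω = 1333.1613×83/35 = 3161.4968 rpm, dir flips to +; running = +3161.4968
Stage 3 [35T→18T]: ω = 3161.4968×35/18 = 6147.3548 rpm, dir flips to −; running = −6147.3548

-6147.3548 rpm (opposite to input, |ω| = 6147.3548 rpm)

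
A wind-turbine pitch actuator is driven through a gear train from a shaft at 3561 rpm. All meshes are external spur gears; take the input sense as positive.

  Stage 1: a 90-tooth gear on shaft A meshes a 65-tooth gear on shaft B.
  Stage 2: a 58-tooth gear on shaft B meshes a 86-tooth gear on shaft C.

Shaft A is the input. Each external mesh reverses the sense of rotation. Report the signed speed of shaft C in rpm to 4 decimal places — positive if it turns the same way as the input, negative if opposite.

+3325.2987 rpm (same as input, |ω| = 3325.2987 rpm)

Stage 1 [90T→65T]: ω = 3561.0000×90/65 = 4930.6154 rpm, dir flips to −; running = −4930.6154
Stage 2 [58T→86T]: ω = 4930.6154×58/86 = 3325.2987 rpm, dir flips to +; running = +3325.2987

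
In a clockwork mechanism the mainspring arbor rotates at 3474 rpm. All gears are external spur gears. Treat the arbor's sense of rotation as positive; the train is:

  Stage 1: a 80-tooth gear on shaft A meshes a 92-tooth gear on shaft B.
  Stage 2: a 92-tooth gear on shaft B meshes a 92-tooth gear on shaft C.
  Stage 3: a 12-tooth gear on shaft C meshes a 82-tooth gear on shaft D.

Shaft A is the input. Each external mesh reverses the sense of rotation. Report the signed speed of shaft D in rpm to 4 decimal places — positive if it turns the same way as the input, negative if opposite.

-442.0785 rpm (opposite to input, |ω| = 442.0785 rpm)

Stage 1 [80T→92T]: ω = 3474.0000×80/92 = 3020.8696 rpm, dir flips to −; running = −3020.8696
Stage 2 [92T→92T]: ω = 3020.8696×92/92 = 3020.8696 rpm, dir flips to +; running = +3020.8696
Stage 3 [12T→82T]: ω = 3020.8696×12/82 = 442.0785 rpm, dir flips to −; running = −442.0785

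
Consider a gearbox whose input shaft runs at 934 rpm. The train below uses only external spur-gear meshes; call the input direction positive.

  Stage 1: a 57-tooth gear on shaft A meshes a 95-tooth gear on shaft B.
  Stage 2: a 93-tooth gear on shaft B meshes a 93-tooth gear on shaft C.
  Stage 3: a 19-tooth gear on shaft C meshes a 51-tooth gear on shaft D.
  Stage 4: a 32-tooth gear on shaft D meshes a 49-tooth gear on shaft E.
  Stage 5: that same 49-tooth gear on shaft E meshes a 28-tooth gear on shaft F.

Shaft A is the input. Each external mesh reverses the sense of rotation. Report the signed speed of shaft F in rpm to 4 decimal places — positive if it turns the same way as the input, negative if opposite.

Stage 1 [57T→95T]: ω = 934.0000×57/95 = 560.4000 rpm, dir flips to −; running = −560.4000
Stage 2 [93T→93T]: ω = 560.4000×93/93 = 560.4000 rpm, dir flips to +; running = +560.4000
Stage 3 [19T→51T]: ω = 560.4000×19/51 = 208.7765 rpm, dir flips to −; running = −208.7765
Stage 4 [32T→49T]: ω = 208.7765×32/49 = 136.3438 rpm, dir flips to +; running = +136.3438
Stage 5 [49T→28T]: ω = 136.3438×49/28 = 238.6017 rpm, dir flips to −; running = −238.6017

-238.6017 rpm (opposite to input, |ω| = 238.6017 rpm)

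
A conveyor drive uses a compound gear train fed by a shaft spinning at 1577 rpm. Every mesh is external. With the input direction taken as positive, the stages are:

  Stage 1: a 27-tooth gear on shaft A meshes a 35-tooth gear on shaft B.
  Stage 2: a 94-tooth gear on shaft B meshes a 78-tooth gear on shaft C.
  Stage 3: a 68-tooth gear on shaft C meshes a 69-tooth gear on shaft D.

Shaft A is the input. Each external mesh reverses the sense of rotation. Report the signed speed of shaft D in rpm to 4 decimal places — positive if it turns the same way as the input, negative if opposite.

Stage 1 [27T→35T]: ω = 1577.0000×27/35 = 1216.5429 rpm, dir flips to −; running = −1216.5429
Stage 2 [94T→78T]: ω = 1216.5429×94/78 = 1466.0901 rpm, dir flips to +; running = +1466.0901
Stage 3 [68T→69T]: ω = 1466.0901×68/69 = 1444.8424 rpm, dir flips to −; running = −1444.8424

-1444.8424 rpm (opposite to input, |ω| = 1444.8424 rpm)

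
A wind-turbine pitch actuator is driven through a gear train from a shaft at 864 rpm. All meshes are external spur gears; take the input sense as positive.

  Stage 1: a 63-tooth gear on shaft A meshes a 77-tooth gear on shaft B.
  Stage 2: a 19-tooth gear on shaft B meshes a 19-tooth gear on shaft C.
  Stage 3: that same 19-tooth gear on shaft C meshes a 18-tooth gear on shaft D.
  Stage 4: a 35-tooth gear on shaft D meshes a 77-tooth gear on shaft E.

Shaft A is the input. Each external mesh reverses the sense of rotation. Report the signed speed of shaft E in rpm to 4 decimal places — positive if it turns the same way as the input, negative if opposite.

+339.1736 rpm (same as input, |ω| = 339.1736 rpm)

Stage 1 [63T→77T]: ω = 864.0000×63/77 = 706.9091 rpm, dir flips to −; running = −706.9091
Stage 2 [19T→19T]: ω = 706.9091×19/19 = 706.9091 rpm, dir flips to +; running = +706.9091
Stage 3 [19T→18T]: ω = 706.9091×19/18 = 746.1818 rpm, dir flips to −; running = −746.1818
Stage 4 [35T→77T]: ω = 746.1818×35/77 = 339.1736 rpm, dir flips to +; running = +339.1736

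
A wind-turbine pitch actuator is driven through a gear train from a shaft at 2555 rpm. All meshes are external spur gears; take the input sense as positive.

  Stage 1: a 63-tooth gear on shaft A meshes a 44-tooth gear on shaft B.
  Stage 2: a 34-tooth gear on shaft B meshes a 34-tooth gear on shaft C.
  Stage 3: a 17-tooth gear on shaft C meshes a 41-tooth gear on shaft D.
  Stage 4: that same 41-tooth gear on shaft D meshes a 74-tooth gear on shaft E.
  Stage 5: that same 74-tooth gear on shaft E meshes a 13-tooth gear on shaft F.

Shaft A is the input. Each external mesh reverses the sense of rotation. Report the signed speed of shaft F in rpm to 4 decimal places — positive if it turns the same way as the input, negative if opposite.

-4783.9248 rpm (opposite to input, |ω| = 4783.9248 rpm)

Stage 1 [63T→44T]: ω = 2555.0000×63/44 = 3658.2955 rpm, dir flips to −; running = −3658.2955
Stage 2 [34T→34T]: ω = 3658.2955×34/34 = 3658.2955 rpm, dir flips to +; running = +3658.2955
Stage 3 [17T→41T]: ω = 3658.2955×17/41 = 1516.8542 rpm, dir flips to −; running = −1516.8542
Stage 4 [41T→74T]: ω = 1516.8542×41/74 = 840.4192 rpm, dir flips to +; running = +840.4192
Stage 5 [74T→13T]: ω = 840.4192×74/13 = 4783.9248 rpm, dir flips to −; running = −4783.9248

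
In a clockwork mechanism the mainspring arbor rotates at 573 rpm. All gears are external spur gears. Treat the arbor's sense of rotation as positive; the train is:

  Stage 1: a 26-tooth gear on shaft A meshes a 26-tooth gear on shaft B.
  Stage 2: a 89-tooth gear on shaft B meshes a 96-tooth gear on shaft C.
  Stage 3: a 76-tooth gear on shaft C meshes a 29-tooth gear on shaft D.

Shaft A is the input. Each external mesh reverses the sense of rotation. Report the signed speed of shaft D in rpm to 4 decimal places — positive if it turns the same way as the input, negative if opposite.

Stage 1 [26T→26T]: ω = 573.0000×26/26 = 573.0000 rpm, dir flips to −; running = −573.0000
Stage 2 [89T→96T]: ω = 573.0000×89/96 = 531.2188 rpm, dir flips to +; running = +531.2188
Stage 3 [76T→29T]: ω = 531.2188×76/29 = 1392.1595 rpm, dir flips to −; running = −1392.1595

-1392.1595 rpm (opposite to input, |ω| = 1392.1595 rpm)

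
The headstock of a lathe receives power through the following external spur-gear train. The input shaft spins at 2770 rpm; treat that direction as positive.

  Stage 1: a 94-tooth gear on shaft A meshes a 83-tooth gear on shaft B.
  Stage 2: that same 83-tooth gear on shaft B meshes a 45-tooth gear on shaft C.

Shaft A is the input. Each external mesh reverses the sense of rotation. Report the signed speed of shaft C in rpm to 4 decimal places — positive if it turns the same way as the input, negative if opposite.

+5786.2222 rpm (same as input, |ω| = 5786.2222 rpm)

Stage 1 [94T→83T]: ω = 2770.0000×94/83 = 3137.1084 rpm, dir flips to −; running = −3137.1084
Stage 2 [83T→45T]: ω = 3137.1084×83/45 = 5786.2222 rpm, dir flips to +; running = +5786.2222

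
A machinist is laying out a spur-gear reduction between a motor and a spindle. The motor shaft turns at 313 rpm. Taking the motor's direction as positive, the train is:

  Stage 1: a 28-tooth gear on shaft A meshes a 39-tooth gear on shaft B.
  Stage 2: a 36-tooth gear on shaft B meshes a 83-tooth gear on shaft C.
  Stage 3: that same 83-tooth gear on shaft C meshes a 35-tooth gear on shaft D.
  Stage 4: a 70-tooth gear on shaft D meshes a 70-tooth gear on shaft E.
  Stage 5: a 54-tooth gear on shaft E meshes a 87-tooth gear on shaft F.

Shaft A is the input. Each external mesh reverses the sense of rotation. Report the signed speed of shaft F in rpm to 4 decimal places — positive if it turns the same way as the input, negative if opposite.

-143.4653 rpm (opposite to input, |ω| = 143.4653 rpm)

Stage 1 [28T→39T]: ω = 313.0000×28/39 = 224.7179 rpm, dir flips to −; running = −224.7179
Stage 2 [36T→83T]: ω = 224.7179×36/83 = 97.4680 rpm, dir flips to +; running = +97.4680
Stage 3 [83T→35T]: ω = 97.4680×83/35 = 231.1385 rpm, dir flips to −; running = −231.1385
Stage 4 [70T→70T]: ω = 231.1385×70/70 = 231.1385 rpm, dir flips to +; running = +231.1385
Stage 5 [54T→87T]: ω = 231.1385×54/87 = 143.4653 rpm, dir flips to −; running = −143.4653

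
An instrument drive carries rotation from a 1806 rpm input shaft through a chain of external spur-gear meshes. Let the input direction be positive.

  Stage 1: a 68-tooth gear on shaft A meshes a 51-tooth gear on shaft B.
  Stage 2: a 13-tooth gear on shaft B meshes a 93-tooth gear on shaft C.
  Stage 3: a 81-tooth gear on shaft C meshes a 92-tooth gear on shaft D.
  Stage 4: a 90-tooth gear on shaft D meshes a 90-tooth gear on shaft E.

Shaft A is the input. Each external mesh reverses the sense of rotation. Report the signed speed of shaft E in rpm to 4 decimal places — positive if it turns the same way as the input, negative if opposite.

Stage 1 [68T→51T]: ω = 1806.0000×68/51 = 2408.0000 rpm, dir flips to −; running = −2408.0000
Stage 2 [13T→93T]: ω = 2408.0000×13/93 = 336.6022 rpm, dir flips to +; running = +336.6022
Stage 3 [81T→92T]: ω = 336.6022×81/92 = 296.3562 rpm, dir flips to −; running = −296.3562
Stage 4 [90T→90T]: ω = 296.3562×90/90 = 296.3562 rpm, dir flips to +; running = +296.3562

+296.3562 rpm (same as input, |ω| = 296.3562 rpm)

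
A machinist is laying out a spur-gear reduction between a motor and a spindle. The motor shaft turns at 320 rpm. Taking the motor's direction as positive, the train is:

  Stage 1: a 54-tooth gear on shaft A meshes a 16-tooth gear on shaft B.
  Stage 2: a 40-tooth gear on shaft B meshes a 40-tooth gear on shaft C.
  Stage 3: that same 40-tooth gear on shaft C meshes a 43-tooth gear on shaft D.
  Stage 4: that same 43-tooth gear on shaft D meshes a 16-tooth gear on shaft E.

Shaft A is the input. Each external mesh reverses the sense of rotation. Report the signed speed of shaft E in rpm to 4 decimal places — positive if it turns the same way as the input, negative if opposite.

Stage 1 [54T→16T]: ω = 320.0000×54/16 = 1080.0000 rpm, dir flips to −; running = −1080.0000
Stage 2 [40T→40T]: ω = 1080.0000×40/40 = 1080.0000 rpm, dir flips to +; running = +1080.0000
Stage 3 [40T→43T]: ω = 1080.0000×40/43 = 1004.6512 rpm, dir flips to −; running = −1004.6512
Stage 4 [43T→16T]: ω = 1004.6512×43/16 = 2700.0000 rpm, dir flips to +; running = +2700.0000

+2700.0000 rpm (same as input, |ω| = 2700.0000 rpm)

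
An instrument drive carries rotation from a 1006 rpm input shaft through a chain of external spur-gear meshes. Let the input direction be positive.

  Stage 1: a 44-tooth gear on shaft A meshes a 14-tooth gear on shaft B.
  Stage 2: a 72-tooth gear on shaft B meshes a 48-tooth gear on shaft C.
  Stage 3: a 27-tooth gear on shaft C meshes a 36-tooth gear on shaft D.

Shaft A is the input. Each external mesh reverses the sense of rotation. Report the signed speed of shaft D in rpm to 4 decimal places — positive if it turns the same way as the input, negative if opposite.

Stage 1 [44T→14T]: ω = 1006.0000×44/14 = 3161.7143 rpm, dir flips to −; running = −3161.7143
Stage 2 [72T→48T]: ω = 3161.7143×72/48 = 4742.5714 rpm, dir flips to +; running = +4742.5714
Stage 3 [27T→36T]: ω = 4742.5714×27/36 = 3556.9286 rpm, dir flips to −; running = −3556.9286

-3556.9286 rpm (opposite to input, |ω| = 3556.9286 rpm)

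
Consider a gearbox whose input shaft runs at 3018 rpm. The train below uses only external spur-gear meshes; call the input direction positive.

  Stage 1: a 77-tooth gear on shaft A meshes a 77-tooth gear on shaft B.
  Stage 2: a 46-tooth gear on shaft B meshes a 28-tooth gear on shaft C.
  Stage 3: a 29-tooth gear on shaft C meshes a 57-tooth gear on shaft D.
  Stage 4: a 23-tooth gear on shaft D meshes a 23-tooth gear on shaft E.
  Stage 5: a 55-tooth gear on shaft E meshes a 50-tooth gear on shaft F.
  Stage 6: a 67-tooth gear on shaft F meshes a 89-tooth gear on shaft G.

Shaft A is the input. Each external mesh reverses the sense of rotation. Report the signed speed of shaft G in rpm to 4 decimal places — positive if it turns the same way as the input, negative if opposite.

Stage 1 [77T→77T]: ω = 3018.0000×77/77 = 3018.0000 rpm, dir flips to −; running = −3018.0000
Stage 2 [46T→28T]: ω = 3018.0000×46/28 = 4958.1429 rpm, dir flips to +; running = +4958.1429
Stage 3 [29T→57T]: ω = 4958.1429×29/57 = 2522.5639 rpm, dir flips to −; running = −2522.5639
Stage 4 [23T→23T]: ω = 2522.5639×23/23 = 2522.5639 rpm, dir flips to +; running = +2522.5639
Stage 5 [55T→50T]: ω = 2522.5639×55/50 = 2774.8203 rpm, dir flips to −; running = −2774.8203
Stage 6 [67T→89T]: ω = 2774.8203×67/89 = 2088.9097 rpm, dir flips to +; running = +2088.9097

+2088.9097 rpm (same as input, |ω| = 2088.9097 rpm)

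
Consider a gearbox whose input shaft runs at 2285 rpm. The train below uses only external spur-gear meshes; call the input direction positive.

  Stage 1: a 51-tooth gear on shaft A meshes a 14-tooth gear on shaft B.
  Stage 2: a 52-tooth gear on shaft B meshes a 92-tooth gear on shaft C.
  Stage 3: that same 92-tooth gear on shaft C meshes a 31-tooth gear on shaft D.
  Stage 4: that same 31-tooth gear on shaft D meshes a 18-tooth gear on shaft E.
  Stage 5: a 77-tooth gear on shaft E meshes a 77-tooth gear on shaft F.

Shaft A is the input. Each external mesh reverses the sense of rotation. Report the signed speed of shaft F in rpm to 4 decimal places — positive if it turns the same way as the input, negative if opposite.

-24046.9048 rpm (opposite to input, |ω| = 24046.9048 rpm)

Stage 1 [51T→14T]: ω = 2285.0000×51/14 = 8323.9286 rpm, dir flips to −; running = −8323.9286
Stage 2 [52T→92T]: ω = 8323.9286×52/92 = 4704.8292 rpm, dir flips to +; running = +4704.8292
Stage 3 [92T→31T]: ω = 4704.8292×92/31 = 13962.7189 rpm, dir flips to −; running = −13962.7189
Stage 4 [31T→18T]: ω = 13962.7189×31/18 = 24046.9048 rpm, dir flips to +; running = +24046.9048
Stage 5 [77T→77T]: ω = 24046.9048×77/77 = 24046.9048 rpm, dir flips to −; running = −24046.9048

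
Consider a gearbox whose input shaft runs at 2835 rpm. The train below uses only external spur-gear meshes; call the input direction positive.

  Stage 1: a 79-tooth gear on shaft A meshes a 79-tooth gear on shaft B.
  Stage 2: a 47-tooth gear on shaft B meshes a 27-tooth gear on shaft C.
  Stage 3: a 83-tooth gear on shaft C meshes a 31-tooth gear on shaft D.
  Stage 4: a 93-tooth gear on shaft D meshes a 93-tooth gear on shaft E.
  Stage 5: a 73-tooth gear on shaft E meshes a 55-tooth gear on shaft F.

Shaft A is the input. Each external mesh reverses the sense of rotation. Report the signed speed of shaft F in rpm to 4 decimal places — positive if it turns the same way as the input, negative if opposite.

Stage 1 [79T→79T]: ω = 2835.0000×79/79 = 2835.0000 rpm, dir flips to −; running = −2835.0000
Stage 2 [47T→27T]: ω = 2835.0000×47/27 = 4935.0000 rpm, dir flips to +; running = +4935.0000
Stage 3 [83T→31T]: ω = 4935.0000×83/31 = 13213.0645 rpm, dir flips to −; running = −13213.0645
Stage 4 [93T→93T]: ω = 13213.0645×93/93 = 13213.0645 rpm, dir flips to +; running = +13213.0645
Stage 5 [73T→55T]: ω = 13213.0645×73/55 = 17537.3402 rpm, dir flips to −; running = −17537.3402

-17537.3402 rpm (opposite to input, |ω| = 17537.3402 rpm)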